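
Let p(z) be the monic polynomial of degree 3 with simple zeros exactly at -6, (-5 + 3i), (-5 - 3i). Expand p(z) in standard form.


The polynomial is p(z) = ∏_{α ∈ S} (z − α), where S = {-6, (-5 + 3i), (-5 - 3i)}.
Expanding the product yields: p(z) = z^3 + 16·z^2 + 94·z + 204.
Note conjugate pairs combine to real quadratics: (z − (-5+3i))(z − (-5−3i)) = z² + 10z + 34.
The resulting polynomial has degree 3 and real coefficients as required.

p(z) = z^3 + 16·z^2 + 94·z + 204.


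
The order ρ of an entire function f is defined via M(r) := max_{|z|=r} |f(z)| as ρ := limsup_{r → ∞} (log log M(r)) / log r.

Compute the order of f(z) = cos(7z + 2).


cos(w) is a linear combination of e^{iw} and e^{−iw} (or e^w, e^{−w} in the hyperbolic case), so |cos(w)| ≤ e^{|w|}. With w = 7z + 2, |w| ≤ 7|z| + 2 = 7r + 2 on |z| = r, giving M(r) ≤ e^{7r + 2}, so ρ ≤ 1. On a suitable ray (z = it for sin/cos; z = t for sinh/cosh, t real → ∞), |cos(7z + 2)| grows like e^{7|t|}/2, so ρ ≥ 1. Hence ρ = 1.
Therefore ρ = 1.

Order ρ = 1.


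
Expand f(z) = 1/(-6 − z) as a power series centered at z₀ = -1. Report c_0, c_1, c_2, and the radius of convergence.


Let w = z − z₀, so z = z₀ + w.
Then -6 − z = -6 − (z₀ + w) = (-6 − z₀) − w = -5 − w.
f(z) = 1/(-5 − w) = (1/(-5)) · 1/(1 − w/(-5)) = Σ_{n≥0} w^n / (-5)^(n+1).
So c_n = 1/(-5)^(n+1):
  c_0 = 1/(-5)^1 = -1/5.
  c_1 = 1/(-5)^2 = 1/25.
  c_2 = 1/(-5)^3 = -1/125.
The series is valid for |w/d| < 1, i.e. |z − z₀| < |d|.
Radius of convergence: R = |-6 − z₀| = |-5| = 5 (distance from z₀ to the singularity z = -6).

c_0 = -1/5, c_1 = 1/25, c_2 = -1/125; R = 5.


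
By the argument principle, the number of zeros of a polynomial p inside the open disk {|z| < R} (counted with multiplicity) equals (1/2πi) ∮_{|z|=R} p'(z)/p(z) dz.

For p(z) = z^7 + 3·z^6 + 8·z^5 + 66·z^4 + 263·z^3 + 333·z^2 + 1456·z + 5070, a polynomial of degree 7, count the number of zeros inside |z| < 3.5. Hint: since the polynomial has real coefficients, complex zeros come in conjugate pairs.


The zeros of p are: (1 + 3i), (1 - 3i), (2 + 3i), (2 - 3i), -3, (-3 + 2i), (-3 - 2i).
Their magnitudes are: 3.162, 3.162, 3.606, 3.606, 3, 3.606, 3.606.
Zeros with |z| < R = 3.5: (1 + 3i), (1 - 3i), -3.
Count = 3.
By the argument principle, (1/2πi) ∮_{|z|=R} p'(z)/p(z) dz equals exactly this count.

Number of zeros inside |z| < 3.5: 3.


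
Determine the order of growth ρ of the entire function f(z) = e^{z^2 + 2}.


|e^{z^2 + 2}| = e^{Re(1·z^2) + 2} ≤ e^{1|z|^2 + 2} = e^{1r^2 + 2} on |z| = r, so ρ ≤ 2. Choosing z on |z|=r so that 1·z^2 is real positive (always possible by picking arg z appropriately) gives |f(z)| = e^{1r^2 + 2}, matching the bound. The additive constant 2 does not affect log log M(r) ~ 2·log r. Hence ρ = 2.
Therefore ρ = 2.

Order ρ = 2.


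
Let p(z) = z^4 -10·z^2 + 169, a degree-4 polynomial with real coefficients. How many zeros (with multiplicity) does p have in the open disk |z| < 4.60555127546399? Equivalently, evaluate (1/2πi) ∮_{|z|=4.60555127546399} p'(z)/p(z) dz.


The zeros of p are: (3 + 2i), (3 - 2i), (-3 + 2i), (-3 - 2i).
Their magnitudes are: 3.606, 3.606, 3.606, 3.606.
Zeros with |z| < R = 4.60555127546399: (3 + 2i), (3 - 2i), (-3 + 2i), (-3 - 2i).
Count = 4.
By the argument principle, (1/2πi) ∮_{|z|=R} p'(z)/p(z) dz equals exactly this count.

Number of zeros inside |z| < 4.60555127546399: 4.


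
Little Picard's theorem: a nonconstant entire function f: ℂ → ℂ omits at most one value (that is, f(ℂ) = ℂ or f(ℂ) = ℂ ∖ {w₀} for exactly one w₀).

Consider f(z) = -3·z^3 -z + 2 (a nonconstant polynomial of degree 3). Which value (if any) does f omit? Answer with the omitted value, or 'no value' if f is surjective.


Little Picard bounds the complement of f(ℂ) to at most one point.
For every w ∈ ℂ, the equation p(z) − w = 0 is a nonconstant polynomial in z and hence has at least one root by the fundamental theorem of algebra. So p is surjective onto ℂ, omitting no value.

Omitted value: no value.


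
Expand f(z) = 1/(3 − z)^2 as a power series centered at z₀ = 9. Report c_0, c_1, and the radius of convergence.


Let w = z − z₀, so z = z₀ + w.
Then 3 − z = 3 − (z₀ + w) = (3 − z₀) − w = -6 − w.
f(z) = 1/(-6 − w)^2 = (1/(-6)^2) · (1 − w/(-6))^{−2}.
By the binomial series (1−u)^{−2} = Σ_{n≥0} C(n+1, 1) u^n for |u|<1, with u = w/(-6):
  c_n = C(n+1, 1) / (-6)^(n+2).
  c_0 = 1/(-6)^2 = 1/36.
  c_1 = 2/(-6)^3 = -1/108.
The series is valid for |w/d| < 1, i.e. |z − z₀| < |d|.
Radius of convergence: R = |3 − z₀| = |-6| = 6 (distance from z₀ to the singularity z = 3).

c_0 = 1/36, c_1 = -1/108; R = 6.


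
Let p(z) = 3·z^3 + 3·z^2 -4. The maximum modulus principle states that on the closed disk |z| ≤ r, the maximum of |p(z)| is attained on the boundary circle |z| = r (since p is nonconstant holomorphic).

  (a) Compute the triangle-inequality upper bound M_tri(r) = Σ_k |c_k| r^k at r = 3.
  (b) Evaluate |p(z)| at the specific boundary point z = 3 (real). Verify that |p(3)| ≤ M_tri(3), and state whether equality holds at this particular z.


Coefficients: c_0 = -4, c_1 = 0, c_2 = 3, c_3 = 3. Radius r = 3.
Part (a). Triangle bound: M_tri(r) = Σ_k |c_k| r^k
  = |-4|·3^0 + |0|·3^1 + |3|·3^2 + |3|·3^3
  = 4 + 0 + 27 + 81 = 112.
This bounds M(r) := max_{|z|=r} |p(z)| from above; equality holds iff all terms c_k z^k can be made to align in phase at a single z on |z|=r.
Part (b). At z = 3 (real, on the circle |z| = r):
  p(3) = (-4)·3^0 + (0)·3^1 + (3)·3^2 + (3)·3^3 = 104.
  |p(3)| = 104.
Check: |p(3)| = 104 ≤ 112 = M_tri(3). ✓ Equality does not hold at z = 3 (the coefficients have mixed signs, so the terms do not all align in phase there).

M_tri(3) = 112; |p(3)| = 104; equality at z=3: no.


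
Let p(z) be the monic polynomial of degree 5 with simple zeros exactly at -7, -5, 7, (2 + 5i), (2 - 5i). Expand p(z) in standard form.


The polynomial is p(z) = ∏_{α ∈ S} (z − α), where S = {-7, -5, 7, (2 + 5i), (2 - 5i)}.
Expanding the product yields: p(z) = z^5 + z^4 -40·z^3 + 96·z^2 -441·z -7105.
Note conjugate pairs combine to real quadratics: (z − (2+5i))(z − (2−5i)) = z² − 4z + 29.
The resulting polynomial has degree 5 and real coefficients as required.

p(z) = z^5 + z^4 -40·z^3 + 96·z^2 -441·z -7105.


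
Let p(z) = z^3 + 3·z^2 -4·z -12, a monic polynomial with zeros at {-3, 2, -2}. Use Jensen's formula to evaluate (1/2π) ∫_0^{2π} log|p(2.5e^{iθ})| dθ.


Zeros: -3, -2, 2; r = 2.5.
Inside |z| < r: -2, 2. Outside (|z| ≥ r): -3.
p(0) = -12, so log|p(0)| = log(12) = 2.4849.
Apply Jensen: I(r) = log|p(0)| + Σ_k log(r/|z_k|), summed over zeros inside |z| < r.
  log(r/|z_k|) for z_k = 2: log(2.5/2) = 0.2231
  log(r/|z_k|) for z_k = -2: log(2.5/2) = 0.2231
  Outside zeros (-3) contribute nothing to the Jensen sum.
Sum over inside zeros: 0.4463.
I(r) = log|p(0)| + (inside sum) = 2.4849 + 0.4463 = 2.9312.
Note: since some zeros are outside |z| ≤ r, the simplified n·log(r) form does NOT apply — only the inside zeros contribute.

I(r) ≈ 2.9312.


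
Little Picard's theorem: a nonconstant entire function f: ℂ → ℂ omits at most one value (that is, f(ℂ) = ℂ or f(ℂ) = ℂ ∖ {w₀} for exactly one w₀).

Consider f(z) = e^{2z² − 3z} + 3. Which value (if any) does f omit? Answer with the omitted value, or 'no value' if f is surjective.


Little Picard bounds the complement of f(ℂ) to at most one point.
The exponent g(z) = 2z² − 3z is a nonconstant polynomial, hence surjective onto ℂ. So e^{g(z)} takes every value in {e^w : w ∈ ℂ} = ℂ ∖ {0}. Adding 3 shifts the range to ℂ ∖ {3}. f omits exactly 3.

Omitted value: 3.


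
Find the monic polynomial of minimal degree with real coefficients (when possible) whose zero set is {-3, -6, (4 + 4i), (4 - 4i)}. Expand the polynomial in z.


The polynomial is p(z) = ∏_{α ∈ S} (z − α), where S = {-3, -6, (4 + 4i), (4 - 4i)}.
Expanding the product yields: p(z) = z^4 + z^3 -22·z^2 + 144·z + 576.
Note conjugate pairs combine to real quadratics: (z − (4+4i))(z − (4−4i)) = z² − 8z + 32.
The resulting polynomial has degree 4 and real coefficients as required.

p(z) = z^4 + z^3 -22·z^2 + 144·z + 576.


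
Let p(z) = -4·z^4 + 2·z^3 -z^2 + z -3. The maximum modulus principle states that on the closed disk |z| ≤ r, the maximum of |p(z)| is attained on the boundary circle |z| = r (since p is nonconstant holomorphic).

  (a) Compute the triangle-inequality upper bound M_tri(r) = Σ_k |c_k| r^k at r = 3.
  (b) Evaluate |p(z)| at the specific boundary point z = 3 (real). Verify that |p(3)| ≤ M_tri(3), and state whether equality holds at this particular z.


Coefficients: c_0 = -3, c_1 = 1, c_2 = -1, c_3 = 2, c_4 = -4. Radius r = 3.
Part (a). Triangle bound: M_tri(r) = Σ_k |c_k| r^k
  = |-3|·3^0 + |1|·3^1 + |-1|·3^2 + |2|·3^3 + |-4|·3^4
  = 3 + 3 + 9 + 54 + 324 = 393.
This bounds M(r) := max_{|z|=r} |p(z)| from above; equality holds iff all terms c_k z^k can be made to align in phase at a single z on |z|=r.
Part (b). At z = 3 (real, on the circle |z| = r):
  p(3) = (-3)·3^0 + (1)·3^1 + (-1)·3^2 + (2)·3^3 + (-4)·3^4 = -279.
  |p(3)| = 279.
Check: |p(3)| = 279 ≤ 393 = M_tri(3). ✓ Equality does not hold at z = 3 (the coefficients have mixed signs, so the terms do not all align in phase there).

M_tri(3) = 393; |p(3)| = 279; equality at z=3: no.


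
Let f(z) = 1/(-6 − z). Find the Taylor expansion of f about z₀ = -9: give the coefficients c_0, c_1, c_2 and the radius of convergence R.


Let w = z − z₀, so z = z₀ + w.
Then -6 − z = -6 − (z₀ + w) = (-6 − z₀) − w = 3 − w.
f(z) = 1/(3 − w) = (1/(3)) · 1/(1 − w/(3)) = Σ_{n≥0} w^n / (3)^(n+1).
So c_n = 1/(3)^(n+1):
  c_0 = 1/(3)^1 = 1/3.
  c_1 = 1/(3)^2 = 1/9.
  c_2 = 1/(3)^3 = 1/27.
The series is valid for |w/d| < 1, i.e. |z − z₀| < |d|.
Radius of convergence: R = |-6 − z₀| = |3| = 3 (distance from z₀ to the singularity z = -6).

c_0 = 1/3, c_1 = 1/9, c_2 = 1/27; R = 3.


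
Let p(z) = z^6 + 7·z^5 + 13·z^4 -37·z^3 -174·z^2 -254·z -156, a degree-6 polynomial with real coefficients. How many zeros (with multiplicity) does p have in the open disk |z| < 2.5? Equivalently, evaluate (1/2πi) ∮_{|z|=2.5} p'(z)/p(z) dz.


The zeros of p are: (-3 + 2i), (-3 - 2i), (-1 + 1i), (-1 - 1i), -2, 3.
Their magnitudes are: 3.606, 3.606, 1.414, 1.414, 2, 3.
Zeros with |z| < R = 2.5: (-1 + 1i), (-1 - 1i), -2.
Count = 3.
By the argument principle, (1/2πi) ∮_{|z|=R} p'(z)/p(z) dz equals exactly this count.

Number of zeros inside |z| < 2.5: 3.


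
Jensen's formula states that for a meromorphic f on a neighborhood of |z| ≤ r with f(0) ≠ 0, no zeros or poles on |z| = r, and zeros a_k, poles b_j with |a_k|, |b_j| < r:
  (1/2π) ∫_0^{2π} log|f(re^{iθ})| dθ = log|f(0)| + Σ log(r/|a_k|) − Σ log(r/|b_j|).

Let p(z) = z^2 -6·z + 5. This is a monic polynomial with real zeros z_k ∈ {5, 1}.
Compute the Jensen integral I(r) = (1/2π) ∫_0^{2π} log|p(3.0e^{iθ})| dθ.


Zeros: 1, 5; r = 3.0.
Inside |z| < r: 1. Outside (|z| ≥ r): 5.
p(0) = 5, so log|p(0)| = log(5) = 1.6094.
Apply Jensen: I(r) = log|p(0)| + Σ_k log(r/|z_k|), summed over zeros inside |z| < r.
  log(r/|z_k|) for z_k = 1: log(3.0/1) = 1.0986
  Outside zeros (5) contribute nothing to the Jensen sum.
Sum over inside zeros: 1.0986.
I(r) = log|p(0)| + (inside sum) = 1.6094 + 1.0986 = 2.7081.
Note: since some zeros are outside |z| ≤ r, the simplified n·log(r) form does NOT apply — only the inside zeros contribute.

I(r) ≈ 2.7081.


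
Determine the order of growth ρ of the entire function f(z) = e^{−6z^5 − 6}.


|e^{−6z^5 − 6}| = e^{Re(-6·z^5) + -6} ≤ e^{6|z|^5 + -6} = e^{6r^5 + -6} on |z| = r, so ρ ≤ 5. Choosing z on |z|=r so that -6·z^5 is real positive (always possible by picking arg z appropriately) gives |f(z)| = e^{6r^5 + -6}, matching the bound. The additive constant -6 does not affect log log M(r) ~ 5·log r. Hence ρ = 5.
Therefore ρ = 5.

Order ρ = 5.


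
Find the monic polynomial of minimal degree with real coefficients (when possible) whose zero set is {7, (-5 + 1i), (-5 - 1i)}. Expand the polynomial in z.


The polynomial is p(z) = ∏_{α ∈ S} (z − α), where S = {7, (-5 + 1i), (-5 - 1i)}.
Expanding the product yields: p(z) = z^3 + 3·z^2 -44·z -182.
Note conjugate pairs combine to real quadratics: (z − (-5+1i))(z − (-5−1i)) = z² + 10z + 26.
The resulting polynomial has degree 3 and real coefficients as required.

p(z) = z^3 + 3·z^2 -44·z -182.


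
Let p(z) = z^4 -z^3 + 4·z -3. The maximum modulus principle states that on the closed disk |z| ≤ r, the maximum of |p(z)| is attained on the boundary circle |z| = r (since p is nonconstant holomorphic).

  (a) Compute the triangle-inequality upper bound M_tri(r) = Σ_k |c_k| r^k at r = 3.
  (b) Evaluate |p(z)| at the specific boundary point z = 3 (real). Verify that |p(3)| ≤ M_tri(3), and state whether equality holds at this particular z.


Coefficients: c_0 = -3, c_1 = 4, c_2 = 0, c_3 = -1, c_4 = 1. Radius r = 3.
Part (a). Triangle bound: M_tri(r) = Σ_k |c_k| r^k
  = |-3|·3^0 + |4|·3^1 + |0|·3^2 + |-1|·3^3 + |1|·3^4
  = 3 + 12 + 0 + 27 + 81 = 123.
This bounds M(r) := max_{|z|=r} |p(z)| from above; equality holds iff all terms c_k z^k can be made to align in phase at a single z on |z|=r.
Part (b). At z = 3 (real, on the circle |z| = r):
  p(3) = (-3)·3^0 + (4)·3^1 + (0)·3^2 + (-1)·3^3 + (1)·3^4 = 63.
  |p(3)| = 63.
Check: |p(3)| = 63 ≤ 123 = M_tri(3). ✓ Equality does not hold at z = 3 (the coefficients have mixed signs, so the terms do not all align in phase there).

M_tri(3) = 123; |p(3)| = 63; equality at z=3: no.


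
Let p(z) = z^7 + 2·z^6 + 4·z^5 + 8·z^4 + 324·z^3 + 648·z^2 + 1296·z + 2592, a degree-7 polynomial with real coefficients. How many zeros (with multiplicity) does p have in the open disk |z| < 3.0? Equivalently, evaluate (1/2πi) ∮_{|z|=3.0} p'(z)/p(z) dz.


The zeros of p are: (3 + 3i), (3 - 3i), (0 + 2i), (0 - 2i), (-3 + 3i), (-3 - 3i), -2.
Their magnitudes are: 4.243, 4.243, 2, 2, 4.243, 4.243, 2.
Zeros with |z| < R = 3.0: (0 + 2i), (0 - 2i), -2.
Count = 3.
By the argument principle, (1/2πi) ∮_{|z|=R} p'(z)/p(z) dz equals exactly this count.

Number of zeros inside |z| < 3.0: 3.


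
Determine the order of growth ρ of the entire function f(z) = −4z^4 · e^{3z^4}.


M(r) = max_{|z|=r} |-4|·|z|^4·|e^{3z^4}| = 4·r^4 · e^{3r^4} (the factors attain their maxima compatibly on |z|=r). Then log M(r) = log 4 + 4·log r + 3r^4, dominated by the last term, so log log M(r) ~ 4·log r. The polynomial factor -4z^4 contributes only a log r term and does not affect the order. ρ = 4.
Therefore ρ = 4.

Order ρ = 4.


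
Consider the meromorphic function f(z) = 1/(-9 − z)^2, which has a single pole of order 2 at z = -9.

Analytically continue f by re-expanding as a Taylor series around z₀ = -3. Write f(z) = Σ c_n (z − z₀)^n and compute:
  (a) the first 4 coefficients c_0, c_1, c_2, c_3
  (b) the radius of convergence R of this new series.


Let w = z − z₀, so z = z₀ + w.
Then -9 − z = -9 − (z₀ + w) = (-9 − z₀) − w = -6 − w.
f(z) = 1/(-6 − w)^2 = (1/(-6)^2) · (1 − w/(-6))^{−2}.
By the binomial series (1−u)^{−2} = Σ_{n≥0} C(n+1, 1) u^n for |u|<1, with u = w/(-6):
  c_n = C(n+1, 1) / (-6)^(n+2).
  c_0 = 1/(-6)^2 = 1/36.
  c_1 = 2/(-6)^3 = -1/108.
  c_2 = 3/(-6)^4 = 1/432.
  c_3 = 4/(-6)^5 = -1/1944.
The series is valid for |w/d| < 1, i.e. |z − z₀| < |d|.
Radius of convergence: R = |-9 − z₀| = |-6| = 6 (distance from z₀ to the singularity z = -9).

c_0 = 1/36, c_1 = -1/108, c_2 = 1/432, c_3 = -1/1944; R = 6.


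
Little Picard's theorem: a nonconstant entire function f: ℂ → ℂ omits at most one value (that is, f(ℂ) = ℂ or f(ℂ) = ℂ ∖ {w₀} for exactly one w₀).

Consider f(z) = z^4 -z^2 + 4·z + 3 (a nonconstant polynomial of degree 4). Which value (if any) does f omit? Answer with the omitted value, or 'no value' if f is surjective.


Little Picard bounds the complement of f(ℂ) to at most one point.
For every w ∈ ℂ, the equation p(z) − w = 0 is a nonconstant polynomial in z and hence has at least one root by the fundamental theorem of algebra. So p is surjective onto ℂ, omitting no value.

Omitted value: no value.


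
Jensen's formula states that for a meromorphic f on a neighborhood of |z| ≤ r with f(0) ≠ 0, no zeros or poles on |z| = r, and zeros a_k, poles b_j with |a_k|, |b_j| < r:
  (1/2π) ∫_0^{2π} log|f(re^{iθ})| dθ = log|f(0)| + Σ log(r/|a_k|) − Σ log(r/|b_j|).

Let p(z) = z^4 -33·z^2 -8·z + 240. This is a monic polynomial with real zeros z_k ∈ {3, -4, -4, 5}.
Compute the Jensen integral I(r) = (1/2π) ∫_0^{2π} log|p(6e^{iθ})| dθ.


Zeros: -4, -4, 3, 5; r = 6.
Inside |z| < r: -4, -4, 3, 5. Outside (|z| ≥ r): ∅.
p(0) = 240, so log|p(0)| = log(240) = 5.4806.
Apply Jensen: I(r) = log|p(0)| + Σ_k log(r/|z_k|), summed over zeros inside |z| < r.
  log(r/|z_k|) for z_k = 3: log(6/3) = 0.6931
  log(r/|z_k|) for z_k = -4: log(6/4) = 0.4055
  log(r/|z_k|) for z_k = -4: log(6/4) = 0.4055
  log(r/|z_k|) for z_k = 5: log(6/5) = 0.1823
Sum over inside zeros: 1.6864.
I(r) = log|p(0)| + (inside sum) = 5.4806 + 1.6864 = 7.1670.
Closed form (all zeros inside, monic): I(r) = n·log(r) = 4·log(6) = 7.1670. ✓

I(r) ≈ 7.1670.


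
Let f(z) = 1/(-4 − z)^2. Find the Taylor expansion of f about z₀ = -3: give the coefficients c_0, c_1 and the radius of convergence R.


Let w = z − z₀, so z = z₀ + w.
Then -4 − z = -4 − (z₀ + w) = (-4 − z₀) − w = -1 − w.
f(z) = 1/(-1 − w)^2 = (1/(-1)^2) · (1 − w/(-1))^{−2}.
By the binomial series (1−u)^{−2} = Σ_{n≥0} C(n+1, 1) u^n for |u|<1, with u = w/(-1):
  c_n = C(n+1, 1) / (-1)^(n+2).
  c_0 = 1/(-1)^2 = 1.
  c_1 = 2/(-1)^3 = -2.
The series is valid for |w/d| < 1, i.e. |z − z₀| < |d|.
Radius of convergence: R = |-4 − z₀| = |-1| = 1 (distance from z₀ to the singularity z = -4).

c_0 = 1, c_1 = -2; R = 1.


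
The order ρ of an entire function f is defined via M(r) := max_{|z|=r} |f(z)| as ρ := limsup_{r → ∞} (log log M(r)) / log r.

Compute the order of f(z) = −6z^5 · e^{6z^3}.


M(r) = max_{|z|=r} |-6|·|z|^5·|e^{6z^3}| = 6·r^5 · e^{6r^3} (the factors attain their maxima compatibly on |z|=r). Then log M(r) = log 6 + 5·log r + 6r^3, dominated by the last term, so log log M(r) ~ 3·log r. The polynomial factor -6z^5 contributes only a log r term and does not affect the order. ρ = 3.
Therefore ρ = 3.

Order ρ = 3.


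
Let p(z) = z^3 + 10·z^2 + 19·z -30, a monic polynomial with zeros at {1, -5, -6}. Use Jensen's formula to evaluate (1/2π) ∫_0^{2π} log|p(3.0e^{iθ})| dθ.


Zeros: -6, -5, 1; r = 3.0.
Inside |z| < r: 1. Outside (|z| ≥ r): -6, -5.
p(0) = -30, so log|p(0)| = log(30) = 3.4012.
Apply Jensen: I(r) = log|p(0)| + Σ_k log(r/|z_k|), summed over zeros inside |z| < r.
  log(r/|z_k|) for z_k = 1: log(3.0/1) = 1.0986
  Outside zeros (-6, -5) contribute nothing to the Jensen sum.
Sum over inside zeros: 1.0986.
I(r) = log|p(0)| + (inside sum) = 3.4012 + 1.0986 = 4.4998.
Note: since some zeros are outside |z| ≤ r, the simplified n·log(r) form does NOT apply — only the inside zeros contribute.

I(r) ≈ 4.4998.


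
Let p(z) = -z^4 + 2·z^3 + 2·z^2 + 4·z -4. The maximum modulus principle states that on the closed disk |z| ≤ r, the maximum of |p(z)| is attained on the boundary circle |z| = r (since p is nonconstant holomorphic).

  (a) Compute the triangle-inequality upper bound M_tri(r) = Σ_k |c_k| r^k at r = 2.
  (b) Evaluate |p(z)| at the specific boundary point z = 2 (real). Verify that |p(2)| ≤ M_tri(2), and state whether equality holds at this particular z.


Coefficients: c_0 = -4, c_1 = 4, c_2 = 2, c_3 = 2, c_4 = -1. Radius r = 2.
Part (a). Triangle bound: M_tri(r) = Σ_k |c_k| r^k
  = |-4|·2^0 + |4|·2^1 + |2|·2^2 + |2|·2^3 + |-1|·2^4
  = 4 + 8 + 8 + 16 + 16 = 52.
This bounds M(r) := max_{|z|=r} |p(z)| from above; equality holds iff all terms c_k z^k can be made to align in phase at a single z on |z|=r.
Part (b). At z = 2 (real, on the circle |z| = r):
  p(2) = (-4)·2^0 + (4)·2^1 + (2)·2^2 + (2)·2^3 + (-1)·2^4 = 12.
  |p(2)| = 12.
Check: |p(2)| = 12 ≤ 52 = M_tri(2). ✓ Equality does not hold at z = 2 (the coefficients have mixed signs, so the terms do not all align in phase there).

M_tri(2) = 52; |p(2)| = 12; equality at z=2: no.


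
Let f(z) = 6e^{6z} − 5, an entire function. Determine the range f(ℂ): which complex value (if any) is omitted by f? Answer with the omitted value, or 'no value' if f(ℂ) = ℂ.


Little Picard bounds the complement of f(ℂ) to at most one point.
e^{6z} is never zero on ℂ, so 6·e^{6z} takes every value in ℂ ∖ {0}. Adding -5 shifts the range to ℂ ∖ {-5}. Thus f omits exactly the value -5.

Omitted value: -5.


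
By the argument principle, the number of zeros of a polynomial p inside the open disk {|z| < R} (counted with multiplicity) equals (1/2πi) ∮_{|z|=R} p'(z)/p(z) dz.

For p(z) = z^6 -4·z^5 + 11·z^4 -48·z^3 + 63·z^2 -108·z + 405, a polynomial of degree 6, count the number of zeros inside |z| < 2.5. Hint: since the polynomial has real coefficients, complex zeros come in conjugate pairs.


The zeros of p are: 3, (0 + 3i), (0 - 3i), 3, (-1 + 2i), (-1 - 2i).
Their magnitudes are: 3, 3, 3, 3, 2.236, 2.236.
Zeros with |z| < R = 2.5: (-1 + 2i), (-1 - 2i).
Count = 2.
By the argument principle, (1/2πi) ∮_{|z|=R} p'(z)/p(z) dz equals exactly this count.

Number of zeros inside |z| < 2.5: 2.


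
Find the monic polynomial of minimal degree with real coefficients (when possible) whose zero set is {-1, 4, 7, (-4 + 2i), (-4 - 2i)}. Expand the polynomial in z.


The polynomial is p(z) = ∏_{α ∈ S} (z − α), where S = {-1, 4, 7, (-4 + 2i), (-4 - 2i)}.
Expanding the product yields: p(z) = z^5 -2·z^4 -43·z^3 -36·z^2 + 564·z + 560.
Note conjugate pairs combine to real quadratics: (z − (-4+2i))(z − (-4−2i)) = z² + 8z + 20.
The resulting polynomial has degree 5 and real coefficients as required.

p(z) = z^5 -2·z^4 -43·z^3 -36·z^2 + 564·z + 560.


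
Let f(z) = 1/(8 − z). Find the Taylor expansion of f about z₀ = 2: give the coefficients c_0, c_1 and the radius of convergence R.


Let w = z − z₀, so z = z₀ + w.
Then 8 − z = 8 − (z₀ + w) = (8 − z₀) − w = 6 − w.
f(z) = 1/(6 − w) = (1/(6)) · 1/(1 − w/(6)) = Σ_{n≥0} w^n / (6)^(n+1).
So c_n = 1/(6)^(n+1):
  c_0 = 1/(6)^1 = 1/6.
  c_1 = 1/(6)^2 = 1/36.
The series is valid for |w/d| < 1, i.e. |z − z₀| < |d|.
Radius of convergence: R = |8 − z₀| = |6| = 6 (distance from z₀ to the singularity z = 8).

c_0 = 1/6, c_1 = 1/36; R = 6.


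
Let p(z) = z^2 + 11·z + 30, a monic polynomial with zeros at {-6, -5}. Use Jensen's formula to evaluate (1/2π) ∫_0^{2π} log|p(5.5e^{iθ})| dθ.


Zeros: -6, -5; r = 5.5.
Inside |z| < r: -5. Outside (|z| ≥ r): -6.
p(0) = 30, so log|p(0)| = log(30) = 3.4012.
Apply Jensen: I(r) = log|p(0)| + Σ_k log(r/|z_k|), summed over zeros inside |z| < r.
  log(r/|z_k|) for z_k = -5: log(5.5/5) = 0.0953
  Outside zeros (-6) contribute nothing to the Jensen sum.
Sum over inside zeros: 0.0953.
I(r) = log|p(0)| + (inside sum) = 3.4012 + 0.0953 = 3.4965.
Note: since some zeros are outside |z| ≤ r, the simplified n·log(r) form does NOT apply — only the inside zeros contribute.

I(r) ≈ 3.4965.


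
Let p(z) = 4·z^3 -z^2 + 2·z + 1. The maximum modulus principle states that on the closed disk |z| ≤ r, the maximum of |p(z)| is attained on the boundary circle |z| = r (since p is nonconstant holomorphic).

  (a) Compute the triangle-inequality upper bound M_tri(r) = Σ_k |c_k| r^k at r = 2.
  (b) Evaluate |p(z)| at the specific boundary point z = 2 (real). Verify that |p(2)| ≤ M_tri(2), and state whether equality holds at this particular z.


Coefficients: c_0 = 1, c_1 = 2, c_2 = -1, c_3 = 4. Radius r = 2.
Part (a). Triangle bound: M_tri(r) = Σ_k |c_k| r^k
  = |1|·2^0 + |2|·2^1 + |-1|·2^2 + |4|·2^3
  = 1 + 4 + 4 + 32 = 41.
This bounds M(r) := max_{|z|=r} |p(z)| from above; equality holds iff all terms c_k z^k can be made to align in phase at a single z on |z|=r.
Part (b). At z = 2 (real, on the circle |z| = r):
  p(2) = (1)·2^0 + (2)·2^1 + (-1)·2^2 + (4)·2^3 = 33.
  |p(2)| = 33.
Check: |p(2)| = 33 ≤ 41 = M_tri(2). ✓ Equality does not hold at z = 2 (the coefficients have mixed signs, so the terms do not all align in phase there).

M_tri(2) = 41; |p(2)| = 33; equality at z=2: no.


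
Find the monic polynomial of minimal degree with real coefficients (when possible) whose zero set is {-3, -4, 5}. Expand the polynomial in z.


The polynomial is p(z) = ∏_{α ∈ S} (z − α), where S = {-3, -4, 5}.
Expanding the product yields: p(z) = z^3 + 2·z^2 -23·z -60.
The resulting polynomial has degree 3 and real coefficients as required.

p(z) = z^3 + 2·z^2 -23·z -60.


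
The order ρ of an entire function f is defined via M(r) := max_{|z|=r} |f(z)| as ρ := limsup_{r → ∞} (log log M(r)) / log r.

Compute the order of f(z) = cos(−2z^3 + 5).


Write cos(w) = (e^{iw} ± e^{−iw})/(2 or 2i), so |cos(w)| ≤ e^{|w|}. With w = −2z^3 + 5, |w| ≤ 2r^3 + 5 on |z|=r, giving M(r) ≤ e^{2r^3 + 5} and ρ ≤ 3. For the lower bound, choose z on |z|=r with -2z^3 purely imaginary of modulus 2r^3; then |cos(−2z^3 + 5)| grows like e^{2r^3}/2, so ρ ≥ 3. Hence ρ = 3.
Therefore ρ = 3.

Order ρ = 3.


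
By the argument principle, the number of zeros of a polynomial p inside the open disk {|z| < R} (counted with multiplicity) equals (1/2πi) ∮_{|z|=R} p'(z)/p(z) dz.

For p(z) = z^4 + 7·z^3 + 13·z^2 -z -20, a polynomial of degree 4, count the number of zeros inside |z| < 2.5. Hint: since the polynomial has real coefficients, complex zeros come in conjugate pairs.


The zeros of p are: 1, (-2 + 1i), (-2 - 1i), -4.
Their magnitudes are: 1, 2.236, 2.236, 4.
Zeros with |z| < R = 2.5: 1, (-2 + 1i), (-2 - 1i).
Count = 3.
By the argument principle, (1/2πi) ∮_{|z|=R} p'(z)/p(z) dz equals exactly this count.

Number of zeros inside |z| < 2.5: 3.


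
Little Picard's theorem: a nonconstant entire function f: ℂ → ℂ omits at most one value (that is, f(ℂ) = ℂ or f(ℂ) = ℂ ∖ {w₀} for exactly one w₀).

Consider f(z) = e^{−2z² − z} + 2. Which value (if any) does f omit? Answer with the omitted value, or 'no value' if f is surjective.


Little Picard bounds the complement of f(ℂ) to at most one point.
The exponent g(z) = −2z² − z is a nonconstant polynomial, hence surjective onto ℂ. So e^{g(z)} takes every value in {e^w : w ∈ ℂ} = ℂ ∖ {0}. Adding 2 shifts the range to ℂ ∖ {2}. f omits exactly 2.

Omitted value: 2.


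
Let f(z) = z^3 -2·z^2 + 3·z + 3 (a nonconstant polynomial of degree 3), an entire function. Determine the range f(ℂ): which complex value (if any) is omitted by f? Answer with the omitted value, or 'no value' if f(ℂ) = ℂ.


Little Picard bounds the complement of f(ℂ) to at most one point.
For every w ∈ ℂ, the equation p(z) − w = 0 is a nonconstant polynomial in z and hence has at least one root by the fundamental theorem of algebra. So p is surjective onto ℂ, omitting no value.

Omitted value: no value.


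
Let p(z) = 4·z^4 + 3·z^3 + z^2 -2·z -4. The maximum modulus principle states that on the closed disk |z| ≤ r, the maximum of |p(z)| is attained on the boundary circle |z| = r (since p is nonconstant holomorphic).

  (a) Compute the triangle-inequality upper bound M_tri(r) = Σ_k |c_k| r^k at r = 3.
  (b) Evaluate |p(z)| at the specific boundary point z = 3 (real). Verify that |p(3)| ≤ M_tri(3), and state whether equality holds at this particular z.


Coefficients: c_0 = -4, c_1 = -2, c_2 = 1, c_3 = 3, c_4 = 4. Radius r = 3.
Part (a). Triangle bound: M_tri(r) = Σ_k |c_k| r^k
  = |-4|·3^0 + |-2|·3^1 + |1|·3^2 + |3|·3^3 + |4|·3^4
  = 4 + 6 + 9 + 81 + 324 = 424.
This bounds M(r) := max_{|z|=r} |p(z)| from above; equality holds iff all terms c_k z^k can be made to align in phase at a single z on |z|=r.
Part (b). At z = 3 (real, on the circle |z| = r):
  p(3) = (-4)·3^0 + (-2)·3^1 + (1)·3^2 + (3)·3^3 + (4)·3^4 = 404.
  |p(3)| = 404.
Check: |p(3)| = 404 ≤ 424 = M_tri(3). ✓ Equality does not hold at z = 3 (the coefficients have mixed signs, so the terms do not all align in phase there).

M_tri(3) = 424; |p(3)| = 404; equality at z=3: no.


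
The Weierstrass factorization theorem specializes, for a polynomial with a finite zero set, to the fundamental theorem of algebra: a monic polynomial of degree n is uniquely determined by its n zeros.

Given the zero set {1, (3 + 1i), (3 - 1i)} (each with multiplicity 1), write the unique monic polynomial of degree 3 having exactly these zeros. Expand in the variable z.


The polynomial is p(z) = ∏_{α ∈ S} (z − α), where S = {1, (3 + 1i), (3 - 1i)}.
Expanding the product yields: p(z) = z^3 -7·z^2 + 16·z -10.
Note conjugate pairs combine to real quadratics: (z − (3+1i))(z − (3−1i)) = z² − 6z + 10.
The resulting polynomial has degree 3 and real coefficients as required.

p(z) = z^3 -7·z^2 + 16·z -10.


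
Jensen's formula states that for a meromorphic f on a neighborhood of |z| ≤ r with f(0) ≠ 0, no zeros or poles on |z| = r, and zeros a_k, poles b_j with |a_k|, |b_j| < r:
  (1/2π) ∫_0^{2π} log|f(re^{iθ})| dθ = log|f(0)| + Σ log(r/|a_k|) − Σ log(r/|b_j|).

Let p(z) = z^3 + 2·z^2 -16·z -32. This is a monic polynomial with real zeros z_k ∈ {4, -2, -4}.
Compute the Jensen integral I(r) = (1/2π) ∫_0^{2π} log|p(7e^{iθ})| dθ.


Zeros: -4, -2, 4; r = 7.
Inside |z| < r: -4, -2, 4. Outside (|z| ≥ r): ∅.
p(0) = -32, so log|p(0)| = log(32) = 3.4657.
Apply Jensen: I(r) = log|p(0)| + Σ_k log(r/|z_k|), summed over zeros inside |z| < r.
  log(r/|z_k|) for z_k = 4: log(7/4) = 0.5596
  log(r/|z_k|) for z_k = -2: log(7/2) = 1.2528
  log(r/|z_k|) for z_k = -4: log(7/4) = 0.5596
Sum over inside zeros: 2.3720.
I(r) = log|p(0)| + (inside sum) = 3.4657 + 2.3720 = 5.8377.
Closed form (all zeros inside, monic): I(r) = n·log(r) = 3·log(7) = 5.8377. ✓

I(r) ≈ 5.8377.


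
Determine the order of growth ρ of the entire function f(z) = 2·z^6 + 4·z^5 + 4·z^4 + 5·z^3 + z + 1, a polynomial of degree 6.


|f(z)| ≤ Σ|c_k|·r^k = O(r^6) as r → ∞. Polynomial growth is O(e^{r^ε}) for every ε > 0 (since r^6/e^{r^ε} → 0), so ρ ≤ ε for all ε > 0, i.e. ρ = 0. Every nonconstant polynomial has order 0.
Therefore ρ = 0.

Order ρ = 0.


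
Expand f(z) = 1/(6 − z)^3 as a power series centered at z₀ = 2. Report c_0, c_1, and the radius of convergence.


Let w = z − z₀, so z = z₀ + w.
Then 6 − z = 6 − (z₀ + w) = (6 − z₀) − w = 4 − w.
f(z) = 1/(4 − w)^3 = (1/(4)^3) · (1 − w/(4))^{−3}.
By the binomial series (1−u)^{−3} = Σ_{n≥0} C(n+2, 2) u^n for |u|<1, with u = w/(4):
  c_n = C(n+2, 2) / (4)^(n+3).
  c_0 = 1/(4)^3 = 1/64.
  c_1 = 3/(4)^4 = 3/256.
The series is valid for |w/d| < 1, i.e. |z − z₀| < |d|.
Radius of convergence: R = |6 − z₀| = |4| = 4 (distance from z₀ to the singularity z = 6).

c_0 = 1/64, c_1 = 3/256; R = 4.


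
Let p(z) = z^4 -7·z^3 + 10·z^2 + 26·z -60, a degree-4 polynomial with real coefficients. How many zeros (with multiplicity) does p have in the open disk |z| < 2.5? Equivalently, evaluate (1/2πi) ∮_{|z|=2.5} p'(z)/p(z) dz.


The zeros of p are: 3, -2, (3 + 1i), (3 - 1i).
Their magnitudes are: 3, 2, 3.162, 3.162.
Zeros with |z| < R = 2.5: -2.
Count = 1.
By the argument principle, (1/2πi) ∮_{|z|=R} p'(z)/p(z) dz equals exactly this count.

Number of zeros inside |z| < 2.5: 1.


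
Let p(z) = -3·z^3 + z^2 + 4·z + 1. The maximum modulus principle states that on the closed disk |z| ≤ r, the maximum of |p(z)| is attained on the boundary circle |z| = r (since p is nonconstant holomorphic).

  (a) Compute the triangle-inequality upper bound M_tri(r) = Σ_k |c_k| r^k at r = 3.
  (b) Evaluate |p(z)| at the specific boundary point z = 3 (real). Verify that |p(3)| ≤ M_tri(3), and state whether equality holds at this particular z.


Coefficients: c_0 = 1, c_1 = 4, c_2 = 1, c_3 = -3. Radius r = 3.
Part (a). Triangle bound: M_tri(r) = Σ_k |c_k| r^k
  = |1|·3^0 + |4|·3^1 + |1|·3^2 + |-3|·3^3
  = 1 + 12 + 9 + 81 = 103.
This bounds M(r) := max_{|z|=r} |p(z)| from above; equality holds iff all terms c_k z^k can be made to align in phase at a single z on |z|=r.
Part (b). At z = 3 (real, on the circle |z| = r):
  p(3) = (1)·3^0 + (4)·3^1 + (1)·3^2 + (-3)·3^3 = -59.
  |p(3)| = 59.
Check: |p(3)| = 59 ≤ 103 = M_tri(3). ✓ Equality does not hold at z = 3 (the coefficients have mixed signs, so the terms do not all align in phase there).

M_tri(3) = 103; |p(3)| = 59; equality at z=3: no.


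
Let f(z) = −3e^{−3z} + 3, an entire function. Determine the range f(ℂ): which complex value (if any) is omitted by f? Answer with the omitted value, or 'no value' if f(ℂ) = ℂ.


Little Picard bounds the complement of f(ℂ) to at most one point.
e^{−3z} is never zero on ℂ, so -3·e^{−3z} takes every value in ℂ ∖ {0}. Adding 3 shifts the range to ℂ ∖ {3}. Thus f omits exactly the value 3.

Omitted value: 3.


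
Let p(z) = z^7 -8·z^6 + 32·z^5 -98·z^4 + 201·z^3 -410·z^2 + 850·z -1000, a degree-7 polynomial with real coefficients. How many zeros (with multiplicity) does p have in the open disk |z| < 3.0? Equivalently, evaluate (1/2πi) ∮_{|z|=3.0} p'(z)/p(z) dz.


The zeros of p are: (1 + 3i), (1 - 3i), 4, (-1 + 2i), (-1 - 2i), (2 + 1i), (2 - 1i).
Their magnitudes are: 3.162, 3.162, 4, 2.236, 2.236, 2.236, 2.236.
Zeros with |z| < R = 3.0: (-1 + 2i), (-1 - 2i), (2 + 1i), (2 - 1i).
Count = 4.
By the argument principle, (1/2πi) ∮_{|z|=R} p'(z)/p(z) dz equals exactly this count.

Number of zeros inside |z| < 3.0: 4.


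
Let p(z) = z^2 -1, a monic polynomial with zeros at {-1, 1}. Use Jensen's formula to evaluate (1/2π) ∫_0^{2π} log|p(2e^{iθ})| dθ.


Zeros: -1, 1; r = 2.
Inside |z| < r: -1, 1. Outside (|z| ≥ r): ∅.
p(0) = -1, so log|p(0)| = log(1) = 0.0000.
Apply Jensen: I(r) = log|p(0)| + Σ_k log(r/|z_k|), summed over zeros inside |z| < r.
  log(r/|z_k|) for z_k = -1: log(2/1) = 0.6931
  log(r/|z_k|) for z_k = 1: log(2/1) = 0.6931
Sum over inside zeros: 1.3863.
I(r) = log|p(0)| + (inside sum) = 0.0000 + 1.3863 = 1.3863.
Closed form (all zeros inside, monic): I(r) = n·log(r) = 2·log(2) = 1.3863. ✓

I(r) ≈ 1.3863.


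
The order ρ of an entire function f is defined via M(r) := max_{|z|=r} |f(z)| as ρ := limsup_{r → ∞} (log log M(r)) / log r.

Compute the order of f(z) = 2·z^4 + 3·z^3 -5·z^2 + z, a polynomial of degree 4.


|f(z)| ≤ Σ|c_k|·r^k = O(r^4) as r → ∞. Polynomial growth is O(e^{r^ε}) for every ε > 0 (since r^4/e^{r^ε} → 0), so ρ ≤ ε for all ε > 0, i.e. ρ = 0. Every nonconstant polynomial has order 0.
Therefore ρ = 0.

Order ρ = 0.


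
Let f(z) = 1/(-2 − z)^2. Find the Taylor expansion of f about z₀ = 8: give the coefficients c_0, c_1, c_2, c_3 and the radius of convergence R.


Let w = z − z₀, so z = z₀ + w.
Then -2 − z = -2 − (z₀ + w) = (-2 − z₀) − w = -10 − w.
f(z) = 1/(-10 − w)^2 = (1/(-10)^2) · (1 − w/(-10))^{−2}.
By the binomial series (1−u)^{−2} = Σ_{n≥0} C(n+1, 1) u^n for |u|<1, with u = w/(-10):
  c_n = C(n+1, 1) / (-10)^(n+2).
  c_0 = 1/(-10)^2 = 1/100.
  c_1 = 2/(-10)^3 = -1/500.
  c_2 = 3/(-10)^4 = 3/10000.
  c_3 = 4/(-10)^5 = -1/25000.
The series is valid for |w/d| < 1, i.e. |z − z₀| < |d|.
Radius of convergence: R = |-2 − z₀| = |-10| = 10 (distance from z₀ to the singularity z = -2).

c_0 = 1/100, c_1 = -1/500, c_2 = 3/10000, c_3 = -1/25000; R = 10.


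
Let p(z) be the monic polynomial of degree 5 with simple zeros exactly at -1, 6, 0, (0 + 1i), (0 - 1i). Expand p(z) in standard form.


The polynomial is p(z) = ∏_{α ∈ S} (z − α), where S = {-1, 6, 0, (0 + 1i), (0 - 1i)}.
Expanding the product yields: p(z) = z^5 -5·z^4 -5·z^3 -5·z^2 -6·z.
Note conjugate pairs combine to real quadratics: (z − (0+1i))(z − (0−1i)) = z² + 1.
The resulting polynomial has degree 5 and real coefficients as required.

p(z) = z^5 -5·z^4 -5·z^3 -5·z^2 -6·z.


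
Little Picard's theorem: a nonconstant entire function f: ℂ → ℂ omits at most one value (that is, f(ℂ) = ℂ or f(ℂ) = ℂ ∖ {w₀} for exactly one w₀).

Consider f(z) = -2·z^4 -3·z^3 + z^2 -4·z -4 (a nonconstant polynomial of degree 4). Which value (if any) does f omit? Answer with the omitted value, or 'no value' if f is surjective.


Little Picard bounds the complement of f(ℂ) to at most one point.
For every w ∈ ℂ, the equation p(z) − w = 0 is a nonconstant polynomial in z and hence has at least one root by the fundamental theorem of algebra. So p is surjective onto ℂ, omitting no value.

Omitted value: no value.


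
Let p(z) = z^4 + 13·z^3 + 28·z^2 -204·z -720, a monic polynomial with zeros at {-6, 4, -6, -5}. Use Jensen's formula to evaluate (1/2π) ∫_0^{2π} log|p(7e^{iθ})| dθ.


Zeros: -6, -6, -5, 4; r = 7.
Inside |z| < r: -6, -6, -5, 4. Outside (|z| ≥ r): ∅.
p(0) = -720, so log|p(0)| = log(720) = 6.5793.
Apply Jensen: I(r) = log|p(0)| + Σ_k log(r/|z_k|), summed over zeros inside |z| < r.
  log(r/|z_k|) for z_k = -6: log(7/6) = 0.1542
  log(r/|z_k|) for z_k = 4: log(7/4) = 0.5596
  log(r/|z_k|) for z_k = -6: log(7/6) = 0.1542
  log(r/|z_k|) for z_k = -5: log(7/5) = 0.3365
Sum over inside zeros: 1.2044.
I(r) = log|p(0)| + (inside sum) = 6.5793 + 1.2044 = 7.7836.
Closed form (all zeros inside, monic): I(r) = n·log(r) = 4·log(7) = 7.7836. ✓

I(r) ≈ 7.7836.


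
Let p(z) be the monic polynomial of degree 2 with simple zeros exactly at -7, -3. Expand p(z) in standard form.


The polynomial is p(z) = ∏_{α ∈ S} (z − α), where S = {-7, -3}.
Expanding the product yields: p(z) = z^2 + 10·z + 21.
The resulting polynomial has degree 2 and real coefficients as required.

p(z) = z^2 + 10·z + 21.


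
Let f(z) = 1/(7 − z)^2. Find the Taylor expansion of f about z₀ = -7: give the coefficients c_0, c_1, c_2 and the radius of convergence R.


Let w = z − z₀, so z = z₀ + w.
Then 7 − z = 7 − (z₀ + w) = (7 − z₀) − w = 14 − w.
f(z) = 1/(14 − w)^2 = (1/(14)^2) · (1 − w/(14))^{−2}.
By the binomial series (1−u)^{−2} = Σ_{n≥0} C(n+1, 1) u^n for |u|<1, with u = w/(14):
  c_n = C(n+1, 1) / (14)^(n+2).
  c_0 = 1/(14)^2 = 1/196.
  c_1 = 2/(14)^3 = 1/1372.
  c_2 = 3/(14)^4 = 3/38416.
The series is valid for |w/d| < 1, i.e. |z − z₀| < |d|.
Radius of convergence: R = |7 − z₀| = |14| = 14 (distance from z₀ to the singularity z = 7).

c_0 = 1/196, c_1 = 1/1372, c_2 = 3/38416; R = 14.


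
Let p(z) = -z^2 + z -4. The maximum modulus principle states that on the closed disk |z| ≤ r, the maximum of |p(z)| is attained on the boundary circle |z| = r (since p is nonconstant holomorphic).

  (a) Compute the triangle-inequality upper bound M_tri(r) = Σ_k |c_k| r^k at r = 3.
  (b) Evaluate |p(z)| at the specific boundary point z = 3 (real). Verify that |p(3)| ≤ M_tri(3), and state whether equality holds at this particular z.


Coefficients: c_0 = -4, c_1 = 1, c_2 = -1. Radius r = 3.
Part (a). Triangle bound: M_tri(r) = Σ_k |c_k| r^k
  = |-4|·3^0 + |1|·3^1 + |-1|·3^2
  = 4 + 3 + 9 = 16.
This bounds M(r) := max_{|z|=r} |p(z)| from above; equality holds iff all terms c_k z^k can be made to align in phase at a single z on |z|=r.
Part (b). At z = 3 (real, on the circle |z| = r):
  p(3) = (-4)·3^0 + (1)·3^1 + (-1)·3^2 = -10.
  |p(3)| = 10.
Check: |p(3)| = 10 ≤ 16 = M_tri(3). ✓ Equality does not hold at z = 3 (the coefficients have mixed signs, so the terms do not all align in phase there).

M_tri(3) = 16; |p(3)| = 10; equality at z=3: no.


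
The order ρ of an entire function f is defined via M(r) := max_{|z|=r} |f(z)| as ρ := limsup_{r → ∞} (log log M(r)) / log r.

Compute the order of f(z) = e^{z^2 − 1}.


|e^{z^2 − 1}| = e^{Re(1·z^2) + -1} ≤ e^{1|z|^2 + -1} = e^{1r^2 + -1} on |z| = r, so ρ ≤ 2. Choosing z on |z|=r so that 1·z^2 is real positive (always possible by picking arg z appropriately) gives |f(z)| = e^{1r^2 + -1}, matching the bound. The additive constant -1 does not affect log log M(r) ~ 2·log r. Hence ρ = 2.
Therefore ρ = 2.

Order ρ = 2.
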